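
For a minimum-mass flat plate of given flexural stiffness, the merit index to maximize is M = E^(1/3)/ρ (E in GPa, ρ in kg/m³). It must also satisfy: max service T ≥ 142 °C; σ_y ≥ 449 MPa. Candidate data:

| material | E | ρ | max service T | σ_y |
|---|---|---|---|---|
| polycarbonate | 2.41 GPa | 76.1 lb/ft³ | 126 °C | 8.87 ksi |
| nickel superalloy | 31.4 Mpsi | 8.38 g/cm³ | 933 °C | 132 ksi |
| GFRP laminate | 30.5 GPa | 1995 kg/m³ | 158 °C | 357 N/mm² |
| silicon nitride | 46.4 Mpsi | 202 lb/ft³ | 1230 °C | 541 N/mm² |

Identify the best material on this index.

silicon nitride

Screen on constraints: max service T ≥ 142 °C; σ_y ≥ 449 MPa. Survivors: nickel superalloy, silicon nitride.
Normalizing units and computing the index:
  nickel superalloy: E = 216.5 GPa, ρ = 8380 kg/m³
  silicon nitride: E = 319.9 GPa, ρ = 3236 kg/m³
  silicon nitride: M = 2.11×10⁻³
  nickel superalloy: M = 0.717×10⁻³
The maximum is for silicon nitride.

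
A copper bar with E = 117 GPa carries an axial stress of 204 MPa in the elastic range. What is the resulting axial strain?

ε = σ/E = 204 / 117000 = 1.74×10⁻³.

1.74×10⁻³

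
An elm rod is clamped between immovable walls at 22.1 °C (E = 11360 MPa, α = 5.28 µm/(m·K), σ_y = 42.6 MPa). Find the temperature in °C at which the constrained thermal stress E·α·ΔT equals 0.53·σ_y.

E = 11360 MPa = 11.36 GPa.
E·α·ΔT = 22.58 MPa ⇒ ΔT = 22.58 / (11.36×10³ × 5.28×10⁻⁶) = 376.4 K.
T = 22.1 + 376.4 = 398.5 °C.

399 °C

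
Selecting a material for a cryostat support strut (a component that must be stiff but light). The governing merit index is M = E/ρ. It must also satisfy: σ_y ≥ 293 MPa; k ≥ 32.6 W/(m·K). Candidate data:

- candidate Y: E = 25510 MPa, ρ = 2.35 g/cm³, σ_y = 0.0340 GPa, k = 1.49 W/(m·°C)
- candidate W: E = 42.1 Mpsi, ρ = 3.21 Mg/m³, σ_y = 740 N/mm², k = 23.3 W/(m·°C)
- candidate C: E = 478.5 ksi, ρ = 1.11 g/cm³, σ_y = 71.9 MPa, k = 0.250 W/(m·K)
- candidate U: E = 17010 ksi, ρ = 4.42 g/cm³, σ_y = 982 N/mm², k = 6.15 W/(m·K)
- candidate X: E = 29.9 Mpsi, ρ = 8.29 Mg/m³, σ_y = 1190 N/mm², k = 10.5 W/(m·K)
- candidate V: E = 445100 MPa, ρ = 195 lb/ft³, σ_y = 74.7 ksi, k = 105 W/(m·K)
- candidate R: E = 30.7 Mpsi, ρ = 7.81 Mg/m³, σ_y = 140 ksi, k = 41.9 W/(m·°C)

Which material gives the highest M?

Screen on constraints: σ_y ≥ 293 MPa; k ≥ 32.6 W/(m·K). Survivors: candidate V, candidate R.
Convert each candidate to consistent units, then evaluate M:
  candidate V: E = 445.1 GPa, ρ = 3124 kg/m³
  candidate R: E = 211.7 GPa, ρ = 7810 kg/m³
  candidate V: M = 142 MN·m/kg
  candidate R: M = 27.1 MN·m/kg
Candidate V ranks first.

candidate V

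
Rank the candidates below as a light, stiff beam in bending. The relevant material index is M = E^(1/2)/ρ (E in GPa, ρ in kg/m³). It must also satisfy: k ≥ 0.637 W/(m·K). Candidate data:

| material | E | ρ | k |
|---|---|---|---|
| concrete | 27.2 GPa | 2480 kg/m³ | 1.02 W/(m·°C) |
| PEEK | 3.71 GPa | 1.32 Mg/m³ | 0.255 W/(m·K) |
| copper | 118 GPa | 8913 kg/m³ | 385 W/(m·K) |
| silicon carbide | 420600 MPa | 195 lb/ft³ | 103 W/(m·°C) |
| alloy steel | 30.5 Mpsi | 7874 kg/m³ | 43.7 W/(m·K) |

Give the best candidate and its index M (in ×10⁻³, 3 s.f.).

Screen on constraints: k ≥ 0.637 W/(m·K). Survivors: concrete, copper, silicon carbide, alloy steel.
After converting to SI:
  concrete: E = 27.20 GPa, ρ = 2480 kg/m³
  copper: E = 118.0 GPa, ρ = 8913 kg/m³
  silicon carbide: E = 420.6 GPa, ρ = 3124 kg/m³
  alloy steel: E = 210.3 GPa, ρ = 7874 kg/m³
  silicon carbide: M = 6.57×10⁻³
  concrete: M = 2.10×10⁻³
  alloy steel: M = 1.84×10⁻³
  copper: M = 1.22×10⁻³
Silicon carbide ranks first.

silicon carbide, M = 6.57×10⁻³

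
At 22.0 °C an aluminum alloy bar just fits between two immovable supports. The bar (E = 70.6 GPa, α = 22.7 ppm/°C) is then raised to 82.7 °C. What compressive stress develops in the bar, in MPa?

97.3 MPa

ΔT = 60.70 K. Constrained thermal stress σ = E·α·ΔT = 70.60×10³ MPa × 22.7×10⁻⁶ × 60.70 = 97.3 MPa (compressive).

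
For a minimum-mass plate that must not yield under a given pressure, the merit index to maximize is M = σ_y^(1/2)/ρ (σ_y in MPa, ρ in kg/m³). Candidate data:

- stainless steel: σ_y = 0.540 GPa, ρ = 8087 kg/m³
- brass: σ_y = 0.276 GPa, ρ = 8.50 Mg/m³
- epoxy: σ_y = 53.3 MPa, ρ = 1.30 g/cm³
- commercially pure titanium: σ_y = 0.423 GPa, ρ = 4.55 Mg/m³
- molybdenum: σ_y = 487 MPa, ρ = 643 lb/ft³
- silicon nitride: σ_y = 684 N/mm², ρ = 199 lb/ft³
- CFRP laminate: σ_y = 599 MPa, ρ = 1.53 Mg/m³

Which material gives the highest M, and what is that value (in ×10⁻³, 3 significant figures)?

Putting every candidate on a common basis:
  stainless steel: σ_y = 540.0 MPa, ρ = 8087 kg/m³
  brass: σ_y = 276.0 MPa, ρ = 8500 kg/m³
  epoxy: σ_y = 53.30 MPa, ρ = 1300 kg/m³
  commercially pure titanium: σ_y = 423.0 MPa, ρ = 4550 kg/m³
  molybdenum: σ_y = 487.0 MPa, ρ = 10300 kg/m³
  silicon nitride: σ_y = 684.0 MPa, ρ = 3188 kg/m³
  CFRP laminate: σ_y = 599.0 MPa, ρ = 1530 kg/m³
  CFRP laminate: M = 16.0×10⁻³
  silicon nitride: M = 8.20×10⁻³
  epoxy: M = 5.62×10⁻³
  commercially pure titanium: M = 4.52×10⁻³
  stainless steel: M = 2.87×10⁻³
  molybdenum: M = 2.14×10⁻³
  brass: M = 1.95×10⁻³
CFRP laminate has the largest M.

CFRP laminate, M = 16.0×10⁻³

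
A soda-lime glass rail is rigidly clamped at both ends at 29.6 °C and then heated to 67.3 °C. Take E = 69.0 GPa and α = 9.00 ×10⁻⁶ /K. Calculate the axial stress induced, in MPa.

ΔT = 37.70 K. Constrained thermal stress σ = E·α·ΔT = 69.00×10³ MPa × 9.00×10⁻⁶ × 37.70 = 23.4 MPa (compressive).

23.4 MPa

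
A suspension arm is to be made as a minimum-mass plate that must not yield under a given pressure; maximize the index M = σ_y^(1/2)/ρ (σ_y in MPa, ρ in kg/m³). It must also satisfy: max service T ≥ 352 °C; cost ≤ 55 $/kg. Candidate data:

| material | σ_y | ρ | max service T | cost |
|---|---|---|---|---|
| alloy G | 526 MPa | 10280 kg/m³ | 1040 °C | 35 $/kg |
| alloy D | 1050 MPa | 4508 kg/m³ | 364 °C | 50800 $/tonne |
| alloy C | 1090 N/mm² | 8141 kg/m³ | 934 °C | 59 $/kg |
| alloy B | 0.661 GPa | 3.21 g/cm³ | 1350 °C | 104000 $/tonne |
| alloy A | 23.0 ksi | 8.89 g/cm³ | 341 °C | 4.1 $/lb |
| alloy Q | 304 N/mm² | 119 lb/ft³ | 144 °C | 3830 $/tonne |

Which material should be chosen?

Screen on constraints: max service T ≥ 352 °C; cost ≤ 55 $/kg. Survivors: alloy G, alloy D.
In SI units:
  alloy G: σ_y = 526.0 MPa, ρ = 10280 kg/m³
  alloy D: σ_y = 1050 MPa, ρ = 4508 kg/m³
  alloy D: M = 7.19×10⁻³
  alloy G: M = 2.23×10⁻³
The maximum is for alloy D.

alloy D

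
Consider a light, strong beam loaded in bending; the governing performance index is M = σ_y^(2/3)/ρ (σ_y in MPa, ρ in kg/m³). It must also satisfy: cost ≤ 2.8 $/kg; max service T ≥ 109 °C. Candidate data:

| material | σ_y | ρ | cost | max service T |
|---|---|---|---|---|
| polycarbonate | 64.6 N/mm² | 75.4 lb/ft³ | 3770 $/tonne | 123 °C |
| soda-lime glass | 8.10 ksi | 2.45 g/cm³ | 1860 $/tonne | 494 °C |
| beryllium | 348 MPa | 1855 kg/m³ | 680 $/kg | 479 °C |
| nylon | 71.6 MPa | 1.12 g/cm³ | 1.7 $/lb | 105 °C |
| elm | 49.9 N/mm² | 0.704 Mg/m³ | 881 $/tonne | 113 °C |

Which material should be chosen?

Screen on constraints: cost ≤ 2.8 $/kg; max service T ≥ 109 °C. Survivors: soda-lime glass, elm.
After converting to SI:
  soda-lime glass: σ_y = 55.85 MPa, ρ = 2450 kg/m³
  elm: σ_y = 49.90 MPa, ρ = 704.0 kg/m³
  elm: M = 19.3×10⁻³
  soda-lime glass: M = 5.96×10⁻³
Elm ranks first.

elm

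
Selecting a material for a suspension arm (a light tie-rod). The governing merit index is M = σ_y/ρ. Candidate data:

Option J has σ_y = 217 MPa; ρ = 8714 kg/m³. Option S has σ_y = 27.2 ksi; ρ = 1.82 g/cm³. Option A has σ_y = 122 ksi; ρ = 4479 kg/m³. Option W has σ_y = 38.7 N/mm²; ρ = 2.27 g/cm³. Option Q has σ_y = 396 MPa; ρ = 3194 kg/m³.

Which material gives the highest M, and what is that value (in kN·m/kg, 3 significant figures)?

option A, M = 188 kN·m/kg

In SI units:
  option J: σ_y = 217.0 MPa, ρ = 8714 kg/m³
  option S: σ_y = 187.5 MPa, ρ = 1820 kg/m³
  option A: σ_y = 841.2 MPa, ρ = 4479 kg/m³
  option W: σ_y = 38.70 MPa, ρ = 2270 kg/m³
  option Q: σ_y = 396.0 MPa, ρ = 3194 kg/m³
  option A: M = 188 kN·m/kg
  option Q: M = 124 kN·m/kg
  option S: M = 103 kN·m/kg
  option J: M = 24.9 kN·m/kg
  option W: M = 17.0 kN·m/kg
Option A ranks first.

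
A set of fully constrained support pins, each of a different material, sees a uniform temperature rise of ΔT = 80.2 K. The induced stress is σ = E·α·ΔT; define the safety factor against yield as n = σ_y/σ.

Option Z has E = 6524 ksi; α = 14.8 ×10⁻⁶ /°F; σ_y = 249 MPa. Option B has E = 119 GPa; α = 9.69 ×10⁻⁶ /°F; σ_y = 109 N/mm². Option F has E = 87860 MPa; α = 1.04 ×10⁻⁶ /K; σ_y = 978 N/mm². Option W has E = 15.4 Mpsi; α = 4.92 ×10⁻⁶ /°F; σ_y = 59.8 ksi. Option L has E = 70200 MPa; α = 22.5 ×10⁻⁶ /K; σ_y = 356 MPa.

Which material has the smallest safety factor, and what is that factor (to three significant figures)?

With everything in SI (GPa, ×10⁻⁶/K, MPa):
  option Z: E = 44.98, α = 26.6, σ_y = 249.0 → σ = 96.1 MPa, n = 2.59
  option B: E = 119.0, α = 17.4, σ_y = 109.0 → σ = 166 MPa, n = 0.655
  option F: E = 87.86, α = 1.04, σ_y = 978.0 → σ = 7.33 MPa, n = 133
  option W: E = 106.2, α = 8.86, σ_y = 412.3 → σ = 75.4 MPa, n = 5.47
  option L: E = 70.20, α = 22.5, σ_y = 356.0 → σ = 127 MPa, n = 2.81
The minimum is option B at n = 0.655.

option B, n = 0.655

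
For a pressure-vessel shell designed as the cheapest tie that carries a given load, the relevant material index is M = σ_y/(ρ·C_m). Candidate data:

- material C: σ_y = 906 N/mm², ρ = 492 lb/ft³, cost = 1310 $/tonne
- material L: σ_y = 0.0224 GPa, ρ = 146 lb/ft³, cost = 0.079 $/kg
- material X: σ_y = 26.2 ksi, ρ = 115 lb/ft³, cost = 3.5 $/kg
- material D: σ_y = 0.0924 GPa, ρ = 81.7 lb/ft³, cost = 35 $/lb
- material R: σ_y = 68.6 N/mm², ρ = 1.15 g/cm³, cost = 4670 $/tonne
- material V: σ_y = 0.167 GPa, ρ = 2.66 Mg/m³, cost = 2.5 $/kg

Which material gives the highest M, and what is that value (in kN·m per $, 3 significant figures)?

material L, M = 121 kN·m per $

Normalizing units and computing the index:
  material C: σ_y = 906.0 MPa, ρ = 7881 kg/m³, cost = 1.310 $/kg
  material L: σ_y = 22.40 MPa, ρ = 2339 kg/m³, cost = 0.07900 $/kg
  material X: σ_y = 180.6 MPa, ρ = 1842 kg/m³, cost = 3.500 $/kg
  material D: σ_y = 92.40 MPa, ρ = 1309 kg/m³, cost = 77.16 $/kg
  material R: σ_y = 68.60 MPa, ρ = 1150 kg/m³, cost = 4.670 $/kg
  material V: σ_y = 167.0 MPa, ρ = 2660 kg/m³, cost = 2.500 $/kg
  material L: M = 121 kN·m per $
  material C: M = 87.8 kN·m per $
  material X: M = 28.0 kN·m per $
  material V: M = 25.1 kN·m per $
  material R: M = 12.8 kN·m per $
  material D: M = 0.915 kN·m per $
Material L has the largest M.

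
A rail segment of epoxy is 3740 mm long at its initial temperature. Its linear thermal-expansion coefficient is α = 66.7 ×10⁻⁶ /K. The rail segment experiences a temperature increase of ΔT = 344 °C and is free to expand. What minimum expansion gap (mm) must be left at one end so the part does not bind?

ΔL = α·L₀·ΔT = 66.7×10⁻⁶ × 3740 mm × 344.0 K = 85.8 mm.

85.8 mm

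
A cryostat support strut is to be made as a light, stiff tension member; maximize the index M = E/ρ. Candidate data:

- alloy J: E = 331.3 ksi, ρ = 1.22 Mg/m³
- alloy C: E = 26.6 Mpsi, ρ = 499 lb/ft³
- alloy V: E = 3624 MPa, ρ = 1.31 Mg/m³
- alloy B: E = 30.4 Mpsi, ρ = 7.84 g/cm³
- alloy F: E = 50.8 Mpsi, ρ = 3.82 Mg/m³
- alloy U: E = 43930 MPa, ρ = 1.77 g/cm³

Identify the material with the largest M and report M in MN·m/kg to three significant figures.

alloy F, M = 91.7 MN·m/kg

Putting every candidate on a common basis:
  alloy J: E = 2.284 GPa, ρ = 1220 kg/m³
  alloy C: E = 183.4 GPa, ρ = 7993 kg/m³
  alloy V: E = 3.624 GPa, ρ = 1310 kg/m³
  alloy B: E = 209.6 GPa, ρ = 7840 kg/m³
  alloy F: E = 350.3 GPa, ρ = 3820 kg/m³
  alloy U: E = 43.93 GPa, ρ = 1770 kg/m³
  alloy F: M = 91.7 MN·m/kg
  alloy B: M = 26.7 MN·m/kg
  alloy U: M = 24.8 MN·m/kg
  alloy C: M = 22.9 MN·m/kg
  alloy V: M = 2.77 MN·m/kg
  alloy J: M = 1.87 MN·m/kg
Highest index: alloy F.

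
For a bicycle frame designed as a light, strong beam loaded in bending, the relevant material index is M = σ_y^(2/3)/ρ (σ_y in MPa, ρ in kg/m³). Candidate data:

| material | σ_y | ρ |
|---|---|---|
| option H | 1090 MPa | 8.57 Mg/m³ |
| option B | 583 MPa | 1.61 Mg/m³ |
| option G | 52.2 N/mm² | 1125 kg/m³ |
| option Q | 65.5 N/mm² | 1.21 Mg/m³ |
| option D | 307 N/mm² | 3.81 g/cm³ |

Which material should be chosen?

option B

After converting to SI:
  option H: σ_y = 1090 MPa, ρ = 8570 kg/m³
  option B: σ_y = 583.0 MPa, ρ = 1610 kg/m³
  option G: σ_y = 52.20 MPa, ρ = 1125 kg/m³
  option Q: σ_y = 65.50 MPa, ρ = 1210 kg/m³
  option D: σ_y = 307.0 MPa, ρ = 3810 kg/m³
  option B: M = 43.3×10⁻³
  option Q: M = 13.4×10⁻³
  option G: M = 12.4×10⁻³
  option H: M = 12.4×10⁻³
  option D: M = 11.9×10⁻³
The maximum is for option B.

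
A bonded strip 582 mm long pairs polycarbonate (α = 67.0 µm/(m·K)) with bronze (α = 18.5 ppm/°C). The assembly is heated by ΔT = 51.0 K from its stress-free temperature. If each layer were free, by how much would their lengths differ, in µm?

1440 µm

Δα = |67.0 − 18.5|×10⁻⁶/K = 48.5×10⁻⁶/K.
ΔL_mismatch = Δα·L·ΔT = 48.5×10⁻⁶ × 582.0 mm × 51.0 K = 1440 µm.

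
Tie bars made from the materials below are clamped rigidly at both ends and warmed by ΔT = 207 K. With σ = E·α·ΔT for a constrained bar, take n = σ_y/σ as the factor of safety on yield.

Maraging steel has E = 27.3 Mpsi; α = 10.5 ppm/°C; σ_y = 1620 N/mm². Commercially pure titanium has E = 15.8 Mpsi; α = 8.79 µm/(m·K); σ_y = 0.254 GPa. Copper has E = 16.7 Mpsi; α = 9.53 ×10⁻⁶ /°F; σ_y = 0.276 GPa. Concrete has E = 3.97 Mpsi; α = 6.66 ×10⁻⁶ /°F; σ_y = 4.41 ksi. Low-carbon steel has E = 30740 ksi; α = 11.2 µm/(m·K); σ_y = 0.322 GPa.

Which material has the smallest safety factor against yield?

In consistent units (E in GPa, α in ×10⁻⁶/K, σ_y in MPa):
  maraging steel: E = 188.2, α = 10.5, σ_y = 1620 → σ = 409 MPa, n = 3.96
  commercially pure titanium: E = 108.9, α = 8.79, σ_y = 254.0 → σ = 198 MPa, n = 1.28
  copper: E = 115.1, α = 17.2, σ_y = 276.0 → σ = 409 MPa, n = 0.675
  concrete: E = 27.37, α = 12.0, σ_y = 30.41 → σ = 67.9 MPa, n = 0.448
  low-carbon steel: E = 211.9, α = 11.2, σ_y = 322.0 → σ = 491 MPa, n = 0.655
Concrete has the lowest safety factor, n = 0.448.

concrete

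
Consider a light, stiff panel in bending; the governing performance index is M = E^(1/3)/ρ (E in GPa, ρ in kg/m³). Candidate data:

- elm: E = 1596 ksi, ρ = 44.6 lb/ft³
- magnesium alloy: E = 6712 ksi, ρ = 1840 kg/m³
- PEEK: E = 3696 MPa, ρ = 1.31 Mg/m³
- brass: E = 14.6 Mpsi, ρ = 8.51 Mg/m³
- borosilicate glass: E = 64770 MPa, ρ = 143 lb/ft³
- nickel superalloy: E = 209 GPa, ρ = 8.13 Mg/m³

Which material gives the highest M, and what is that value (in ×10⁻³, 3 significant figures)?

Putting every candidate on a common basis:
  elm: E = 11.00 GPa, ρ = 714.4 kg/m³
  magnesium alloy: E = 46.28 GPa, ρ = 1840 kg/m³
  PEEK: E = 3.696 GPa, ρ = 1310 kg/m³
  brass: E = 100.7 GPa, ρ = 8510 kg/m³
  borosilicate glass: E = 64.77 GPa, ρ = 2291 kg/m³
  nickel superalloy: E = 209.0 GPa, ρ = 8130 kg/m³
  elm: M = 3.11×10⁻³
  magnesium alloy: M = 1.95×10⁻³
  borosilicate glass: M = 1.75×10⁻³
  PEEK: M = 1.18×10⁻³
  nickel superalloy: M = 0.730×10⁻³
  brass: M = 0.547×10⁻³
Highest index: elm.

elm, M = 3.11×10⁻³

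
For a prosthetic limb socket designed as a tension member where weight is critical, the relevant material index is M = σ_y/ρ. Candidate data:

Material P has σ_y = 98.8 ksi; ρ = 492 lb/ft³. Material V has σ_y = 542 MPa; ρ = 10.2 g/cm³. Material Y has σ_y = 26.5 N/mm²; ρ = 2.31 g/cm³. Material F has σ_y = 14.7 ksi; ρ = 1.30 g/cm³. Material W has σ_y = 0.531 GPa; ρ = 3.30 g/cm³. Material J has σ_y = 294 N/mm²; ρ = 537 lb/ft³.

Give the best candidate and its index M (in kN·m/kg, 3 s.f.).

material W, M = 161 kN·m/kg

Putting every candidate on a common basis:
  material P: σ_y = 681.2 MPa, ρ = 7881 kg/m³
  material V: σ_y = 542.0 MPa, ρ = 10200 kg/m³
  material Y: σ_y = 26.50 MPa, ρ = 2310 kg/m³
  material F: σ_y = 101.4 MPa, ρ = 1300 kg/m³
  material W: σ_y = 531.0 MPa, ρ = 3300 kg/m³
  material J: σ_y = 294.0 MPa, ρ = 8602 kg/m³
  material W: M = 161 kN·m/kg
  material P: M = 86.4 kN·m/kg
  material F: M = 78.0 kN·m/kg
  material V: M = 53.1 kN·m/kg
  material J: M = 34.2 kN·m/kg
  material Y: M = 11.5 kN·m/kg
Material W has the largest M.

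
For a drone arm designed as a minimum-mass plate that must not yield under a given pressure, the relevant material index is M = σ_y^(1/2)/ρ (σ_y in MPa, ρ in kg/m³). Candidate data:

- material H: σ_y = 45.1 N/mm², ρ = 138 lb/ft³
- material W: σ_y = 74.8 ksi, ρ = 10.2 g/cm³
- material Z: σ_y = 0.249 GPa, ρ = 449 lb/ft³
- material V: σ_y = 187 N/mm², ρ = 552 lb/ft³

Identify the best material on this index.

material H

In SI units:
  material H: σ_y = 45.10 MPa, ρ = 2211 kg/m³
  material W: σ_y = 515.7 MPa, ρ = 10200 kg/m³
  material Z: σ_y = 249.0 MPa, ρ = 7192 kg/m³
  material V: σ_y = 187.0 MPa, ρ = 8842 kg/m³
  material H: M = 3.04×10⁻³
  material W: M = 2.23×10⁻³
  material Z: M = 2.19×10⁻³
  material V: M = 1.55×10⁻³
Highest index: material H.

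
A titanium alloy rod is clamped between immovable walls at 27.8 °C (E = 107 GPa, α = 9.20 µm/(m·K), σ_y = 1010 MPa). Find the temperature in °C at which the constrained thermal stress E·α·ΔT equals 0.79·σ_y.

838 °C

E·α·ΔT = 797.9 MPa ⇒ ΔT = 797.9 / (107.0×10³ × 9.20×10⁻⁶) = 810.5 K.
T = 27.8 + 810.5 = 838.3 °C.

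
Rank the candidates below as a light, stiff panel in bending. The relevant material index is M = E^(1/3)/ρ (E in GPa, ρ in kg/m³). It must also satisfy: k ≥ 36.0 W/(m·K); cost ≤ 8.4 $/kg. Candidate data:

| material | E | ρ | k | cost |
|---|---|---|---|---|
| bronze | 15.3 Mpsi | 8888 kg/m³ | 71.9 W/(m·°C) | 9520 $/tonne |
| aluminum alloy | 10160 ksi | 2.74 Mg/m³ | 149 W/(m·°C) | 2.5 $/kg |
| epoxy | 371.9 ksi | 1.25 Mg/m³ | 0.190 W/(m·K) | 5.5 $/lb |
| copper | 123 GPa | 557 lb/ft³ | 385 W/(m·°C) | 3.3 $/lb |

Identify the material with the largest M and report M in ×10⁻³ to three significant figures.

Screen on constraints: k ≥ 36.0 W/(m·K); cost ≤ 8.4 $/kg. Survivors: aluminum alloy, copper.
In SI units:
  aluminum alloy: E = 70.05 GPa, ρ = 2740 kg/m³
  copper: E = 123.0 GPa, ρ = 8922 kg/m³
  aluminum alloy: M = 1.50×10⁻³
  copper: M = 0.557×10⁻³
The maximum is for aluminum alloy.

aluminum alloy, M = 1.50×10⁻³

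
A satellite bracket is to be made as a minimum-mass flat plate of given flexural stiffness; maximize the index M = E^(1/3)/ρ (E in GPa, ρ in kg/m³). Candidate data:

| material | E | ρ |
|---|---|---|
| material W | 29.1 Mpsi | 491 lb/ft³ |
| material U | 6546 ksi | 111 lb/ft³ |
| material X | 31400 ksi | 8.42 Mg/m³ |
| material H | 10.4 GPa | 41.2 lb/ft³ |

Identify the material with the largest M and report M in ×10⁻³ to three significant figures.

material H, M = 3.31×10⁻³

Normalizing units and computing the index:
  material W: E = 200.6 GPa, ρ = 7865 kg/m³
  material U: E = 45.13 GPa, ρ = 1778 kg/m³
  material X: E = 216.5 GPa, ρ = 8420 kg/m³
  material H: E = 10.40 GPa, ρ = 660.0 kg/m³
  material H: M = 3.31×10⁻³
  material U: M = 2.00×10⁻³
  material W: M = 0.744×10⁻³
  material X: M = 0.713×10⁻³
Material H ranks first.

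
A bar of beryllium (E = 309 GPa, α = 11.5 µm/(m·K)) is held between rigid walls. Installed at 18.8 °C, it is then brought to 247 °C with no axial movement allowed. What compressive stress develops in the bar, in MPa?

811 MPa

ΔT = 228.2 K. Constrained thermal stress σ = E·α·ΔT = 309.0×10³ MPa × 11.5×10⁻⁶ × 228.2 = 811 MPa (compressive).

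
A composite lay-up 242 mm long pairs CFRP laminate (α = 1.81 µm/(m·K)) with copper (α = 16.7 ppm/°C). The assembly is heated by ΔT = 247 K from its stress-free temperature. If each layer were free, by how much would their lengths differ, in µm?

890 µm

Δα = |1.81 − 16.7|×10⁻⁶/K = 14.9×10⁻⁶/K.
ΔL_mismatch = Δα·L·ΔT = 14.9×10⁻⁶ × 242.0 mm × 247.0 K = 890 µm.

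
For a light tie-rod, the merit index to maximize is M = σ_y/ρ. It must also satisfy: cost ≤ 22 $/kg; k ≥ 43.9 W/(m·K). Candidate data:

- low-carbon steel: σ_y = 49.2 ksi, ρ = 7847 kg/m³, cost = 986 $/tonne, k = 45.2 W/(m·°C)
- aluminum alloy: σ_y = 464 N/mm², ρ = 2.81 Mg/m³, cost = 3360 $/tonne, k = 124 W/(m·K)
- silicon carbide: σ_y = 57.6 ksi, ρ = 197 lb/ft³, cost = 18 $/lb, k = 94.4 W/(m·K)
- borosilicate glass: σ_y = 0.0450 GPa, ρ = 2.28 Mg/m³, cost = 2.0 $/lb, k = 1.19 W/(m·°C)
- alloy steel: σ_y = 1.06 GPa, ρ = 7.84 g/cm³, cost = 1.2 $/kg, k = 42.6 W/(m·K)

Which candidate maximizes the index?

Screen on constraints: cost ≤ 22 $/kg; k ≥ 43.9 W/(m·K). Survivors: low-carbon steel, aluminum alloy.
After converting to SI:
  low-carbon steel: σ_y = 339.2 MPa, ρ = 7847 kg/m³
  aluminum alloy: σ_y = 464.0 MPa, ρ = 2810 kg/m³
  aluminum alloy: M = 165 kN·m/kg
  low-carbon steel: M = 43.2 kN·m/kg
Aluminum alloy has the largest M.

aluminum alloy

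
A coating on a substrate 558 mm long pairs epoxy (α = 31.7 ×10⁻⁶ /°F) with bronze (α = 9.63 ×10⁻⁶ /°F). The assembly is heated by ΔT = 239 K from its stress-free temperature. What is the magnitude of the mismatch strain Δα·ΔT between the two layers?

9.49×10⁻³

epoxy: α = 31.7×10⁻⁶/°F × 9/5 = 57.1×10⁻⁶/K.
bronze: α = 9.63×10⁻⁶/°F × 9/5 = 17.3×10⁻⁶/K.
Δα = |57.1 − 17.3|×10⁻⁶/K = 39.7×10⁻⁶/K.
Mismatch strain = Δα·ΔT = 39.7×10⁻⁶ × 239.0 = 9.49×10⁻³.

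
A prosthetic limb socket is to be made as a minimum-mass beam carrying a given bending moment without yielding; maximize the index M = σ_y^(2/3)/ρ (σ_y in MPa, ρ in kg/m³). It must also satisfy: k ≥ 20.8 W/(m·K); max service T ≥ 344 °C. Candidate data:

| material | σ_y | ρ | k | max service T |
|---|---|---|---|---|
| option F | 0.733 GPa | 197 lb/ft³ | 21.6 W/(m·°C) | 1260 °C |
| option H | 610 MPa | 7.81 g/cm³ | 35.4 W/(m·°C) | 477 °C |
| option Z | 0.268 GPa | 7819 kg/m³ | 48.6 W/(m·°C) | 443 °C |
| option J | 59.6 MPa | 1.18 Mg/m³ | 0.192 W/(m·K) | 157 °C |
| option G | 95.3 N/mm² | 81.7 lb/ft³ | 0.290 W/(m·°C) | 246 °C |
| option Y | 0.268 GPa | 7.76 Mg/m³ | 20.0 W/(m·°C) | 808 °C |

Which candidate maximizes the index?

option F

Screen on constraints: k ≥ 20.8 W/(m·K); max service T ≥ 344 °C. Survivors: option F, option H, option Z.
Convert each candidate to consistent units, then evaluate M:
  option F: σ_y = 733.0 MPa, ρ = 3156 kg/m³
  option H: σ_y = 610.0 MPa, ρ = 7810 kg/m³
  option Z: σ_y = 268.0 MPa, ρ = 7819 kg/m³
  option F: M = 25.8×10⁻³
  option H: M = 9.21×10⁻³
  option Z: M = 5.32×10⁻³
Highest index: option F.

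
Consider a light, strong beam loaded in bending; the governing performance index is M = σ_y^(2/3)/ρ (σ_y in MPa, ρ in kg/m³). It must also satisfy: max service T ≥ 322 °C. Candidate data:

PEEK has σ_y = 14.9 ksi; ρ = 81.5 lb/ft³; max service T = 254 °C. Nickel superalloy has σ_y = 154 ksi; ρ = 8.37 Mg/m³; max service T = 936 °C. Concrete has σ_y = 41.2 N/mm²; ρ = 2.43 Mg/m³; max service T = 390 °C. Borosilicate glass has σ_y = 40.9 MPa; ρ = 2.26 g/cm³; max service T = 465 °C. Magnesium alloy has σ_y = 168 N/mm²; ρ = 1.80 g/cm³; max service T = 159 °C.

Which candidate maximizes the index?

Screen on constraints: max service T ≥ 322 °C. Survivors: nickel superalloy, concrete, borosilicate glass.
Normalizing units and computing the index:
  nickel superalloy: σ_y = 1062 MPa, ρ = 8370 kg/m³
  concrete: σ_y = 41.20 MPa, ρ = 2430 kg/m³
  borosilicate glass: σ_y = 40.90 MPa, ρ = 2260 kg/m³
  nickel superalloy: M = 12.4×10⁻³
  borosilicate glass: M = 5.25×10⁻³
  concrete: M = 4.91×10⁻³
Highest index: nickel superalloy.

nickel superalloy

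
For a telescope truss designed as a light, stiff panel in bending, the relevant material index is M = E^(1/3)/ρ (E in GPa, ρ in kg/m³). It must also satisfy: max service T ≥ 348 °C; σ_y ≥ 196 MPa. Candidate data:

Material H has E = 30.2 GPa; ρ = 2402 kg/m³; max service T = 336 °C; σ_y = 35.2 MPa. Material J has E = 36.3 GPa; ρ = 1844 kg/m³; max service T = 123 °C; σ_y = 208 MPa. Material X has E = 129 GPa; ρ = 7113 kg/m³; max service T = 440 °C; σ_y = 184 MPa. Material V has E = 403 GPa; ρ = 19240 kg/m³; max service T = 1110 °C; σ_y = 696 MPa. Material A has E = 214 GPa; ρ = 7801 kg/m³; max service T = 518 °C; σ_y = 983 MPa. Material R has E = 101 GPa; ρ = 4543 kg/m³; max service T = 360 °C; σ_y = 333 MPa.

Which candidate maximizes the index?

material R

Screen on constraints: max service T ≥ 348 °C; σ_y ≥ 196 MPa. Survivors: material V, material A, material R.
Evaluate M for each candidate:
  material R: M = 1.03×10⁻³
  material A: M = 0.767×10⁻³
  material V: M = 0.384×10⁻³
The maximum is for material R.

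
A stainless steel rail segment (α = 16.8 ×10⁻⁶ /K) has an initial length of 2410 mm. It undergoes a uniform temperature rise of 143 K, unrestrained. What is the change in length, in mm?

5.79 mm

ΔL = α·L₀·ΔT = 16.8×10⁻⁶ × 2410 mm × 143.0 K = 5.79 mm.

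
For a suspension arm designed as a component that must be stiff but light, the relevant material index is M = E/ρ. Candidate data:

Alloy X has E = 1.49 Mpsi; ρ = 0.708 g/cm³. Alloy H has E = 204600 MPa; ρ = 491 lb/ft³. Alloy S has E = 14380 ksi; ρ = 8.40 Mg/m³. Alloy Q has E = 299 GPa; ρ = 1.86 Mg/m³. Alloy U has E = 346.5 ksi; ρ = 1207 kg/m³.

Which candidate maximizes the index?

alloy Q

After converting to SI:
  alloy X: E = 10.27 GPa, ρ = 708.0 kg/m³
  alloy H: E = 204.6 GPa, ρ = 7865 kg/m³
  alloy S: E = 99.15 GPa, ρ = 8400 kg/m³
  alloy Q: E = 299.0 GPa, ρ = 1860 kg/m³
  alloy U: E = 2.389 GPa, ρ = 1207 kg/m³
  alloy Q: M = 161 MN·m/kg
  alloy H: M = 26.0 MN·m/kg
  alloy X: M = 14.5 MN·m/kg
  alloy S: M = 11.8 MN·m/kg
  alloy U: M = 1.98 MN·m/kg
Alloy Q has the largest M.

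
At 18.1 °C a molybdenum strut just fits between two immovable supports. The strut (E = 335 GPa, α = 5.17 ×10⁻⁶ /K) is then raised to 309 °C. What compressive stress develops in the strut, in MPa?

504 MPa

ΔT = 290.9 K. Constrained thermal stress σ = E·α·ΔT = 335.0×10³ MPa × 5.17×10⁻⁶ × 290.9 = 504 MPa (compressive).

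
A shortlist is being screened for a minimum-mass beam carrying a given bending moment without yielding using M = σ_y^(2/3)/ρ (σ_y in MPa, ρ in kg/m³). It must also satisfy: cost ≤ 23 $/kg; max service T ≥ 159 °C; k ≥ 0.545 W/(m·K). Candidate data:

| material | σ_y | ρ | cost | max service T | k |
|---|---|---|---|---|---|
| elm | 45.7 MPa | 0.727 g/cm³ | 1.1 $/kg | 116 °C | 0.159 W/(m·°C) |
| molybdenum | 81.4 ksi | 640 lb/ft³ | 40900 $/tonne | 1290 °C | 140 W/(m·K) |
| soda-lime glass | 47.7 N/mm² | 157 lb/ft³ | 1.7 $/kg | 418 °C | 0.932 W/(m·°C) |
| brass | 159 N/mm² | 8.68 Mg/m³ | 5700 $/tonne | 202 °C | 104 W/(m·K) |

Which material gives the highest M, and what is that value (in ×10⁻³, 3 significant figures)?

Screen on constraints: cost ≤ 23 $/kg; max service T ≥ 159 °C; k ≥ 0.545 W/(m·K). Survivors: soda-lime glass, brass.
Convert each candidate to consistent units, then evaluate M:
  soda-lime glass: σ_y = 47.70 MPa, ρ = 2515 kg/m³
  brass: σ_y = 159.0 MPa, ρ = 8680 kg/m³
  soda-lime glass: M = 5.23×10⁻³
  brass: M = 3.38×10⁻³
Soda-lime glass has the largest M.

soda-lime glass, M = 5.23×10⁻³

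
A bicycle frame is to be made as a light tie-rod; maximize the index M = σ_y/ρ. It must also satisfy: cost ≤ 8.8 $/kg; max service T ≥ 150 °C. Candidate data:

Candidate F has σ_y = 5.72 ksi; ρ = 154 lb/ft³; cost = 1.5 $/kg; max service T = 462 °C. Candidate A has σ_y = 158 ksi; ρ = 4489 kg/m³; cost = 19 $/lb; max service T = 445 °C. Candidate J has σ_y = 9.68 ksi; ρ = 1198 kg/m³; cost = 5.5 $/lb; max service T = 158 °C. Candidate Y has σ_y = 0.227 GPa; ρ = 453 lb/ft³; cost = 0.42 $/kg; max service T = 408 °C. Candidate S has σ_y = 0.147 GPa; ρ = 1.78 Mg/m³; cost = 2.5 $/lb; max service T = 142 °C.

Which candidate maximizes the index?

candidate Y

Screen on constraints: cost ≤ 8.8 $/kg; max service T ≥ 150 °C. Survivors: candidate F, candidate Y.
In SI units:
  candidate F: σ_y = 39.44 MPa, ρ = 2467 kg/m³
  candidate Y: σ_y = 227.0 MPa, ρ = 7256 kg/m³
  candidate Y: M = 31.3 kN·m/kg
  candidate F: M = 16.0 kN·m/kg
Highest index: candidate Y.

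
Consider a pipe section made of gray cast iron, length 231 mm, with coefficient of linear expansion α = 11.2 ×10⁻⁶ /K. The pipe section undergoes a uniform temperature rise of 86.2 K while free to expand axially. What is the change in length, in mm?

0.223 mm

ΔL = α·L₀·ΔT = 11.2×10⁻⁶ × 231 mm × 86.20 K = 0.223 mm.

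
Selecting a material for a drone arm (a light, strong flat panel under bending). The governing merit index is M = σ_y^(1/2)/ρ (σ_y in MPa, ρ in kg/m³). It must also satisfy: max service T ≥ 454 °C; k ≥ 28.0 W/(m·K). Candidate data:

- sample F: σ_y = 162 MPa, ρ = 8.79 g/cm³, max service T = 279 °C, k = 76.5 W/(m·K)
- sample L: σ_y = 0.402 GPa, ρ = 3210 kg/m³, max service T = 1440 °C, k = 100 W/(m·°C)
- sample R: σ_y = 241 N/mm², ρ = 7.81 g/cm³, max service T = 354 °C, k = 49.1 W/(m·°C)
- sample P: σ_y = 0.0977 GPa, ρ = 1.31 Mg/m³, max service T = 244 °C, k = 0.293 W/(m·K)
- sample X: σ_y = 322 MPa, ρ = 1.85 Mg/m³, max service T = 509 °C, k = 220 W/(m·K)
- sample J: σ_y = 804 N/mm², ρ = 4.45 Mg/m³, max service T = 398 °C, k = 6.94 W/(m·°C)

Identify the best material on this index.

sample X

Screen on constraints: max service T ≥ 454 °C; k ≥ 28.0 W/(m·K). Survivors: sample L, sample X.
Putting every candidate on a common basis:
  sample L: σ_y = 402.0 MPa, ρ = 3210 kg/m³
  sample X: σ_y = 322.0 MPa, ρ = 1850 kg/m³
  sample X: M = 9.70×10⁻³
  sample L: M = 6.25×10⁻³
Sample X ranks first.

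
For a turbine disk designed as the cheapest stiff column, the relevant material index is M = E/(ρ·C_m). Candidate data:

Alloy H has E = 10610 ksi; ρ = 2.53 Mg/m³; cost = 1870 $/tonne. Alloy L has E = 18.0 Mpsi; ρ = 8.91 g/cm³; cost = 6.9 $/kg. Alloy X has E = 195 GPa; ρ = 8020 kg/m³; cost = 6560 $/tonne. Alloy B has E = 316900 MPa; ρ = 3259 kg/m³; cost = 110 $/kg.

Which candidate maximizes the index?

alloy H

In SI units:
  alloy H: E = 73.15 GPa, ρ = 2530 kg/m³, cost = 1.870 $/kg
  alloy L: E = 124.1 GPa, ρ = 8910 kg/m³, cost = 6.900 $/kg
  alloy X: E = 195.0 GPa, ρ = 8020 kg/m³, cost = 6.560 $/kg
  alloy B: E = 316.9 GPa, ρ = 3259 kg/m³, cost = 110.0 $/kg
  alloy H: M = 15.5 MN·m per $
  alloy X: M = 3.71 MN·m per $
  alloy L: M = 2.02 MN·m per $
  alloy B: M = 0.884 MN·m per $
Alloy H has the largest M.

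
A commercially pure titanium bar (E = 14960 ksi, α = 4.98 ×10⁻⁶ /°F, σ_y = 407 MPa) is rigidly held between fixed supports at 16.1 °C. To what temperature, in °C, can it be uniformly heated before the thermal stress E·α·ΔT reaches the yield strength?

456 °C

E = 14960 ksi = 103.1 GPa.
α = 4.98×10⁻⁶/°F × 9/5 = 8.96×10⁻⁶/K.
E·α·ΔT = 407.0 MPa ⇒ ΔT = 407.0 / (103.1×10³ × 8.96×10⁻⁶) = 440.2 K.
T = 16.1 + 440.2 = 456.3 °C.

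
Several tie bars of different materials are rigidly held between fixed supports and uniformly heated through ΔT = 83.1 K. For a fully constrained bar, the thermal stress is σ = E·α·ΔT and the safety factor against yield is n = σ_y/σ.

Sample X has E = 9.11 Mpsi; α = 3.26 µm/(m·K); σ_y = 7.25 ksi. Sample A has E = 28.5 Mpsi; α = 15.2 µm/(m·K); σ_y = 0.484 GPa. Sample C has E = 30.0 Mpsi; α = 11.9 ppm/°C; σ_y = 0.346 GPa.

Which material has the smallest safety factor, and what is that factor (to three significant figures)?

sample C, n = 1.69

With everything in SI (GPa, ×10⁻⁶/K, MPa):
  sample X: E = 62.81, α = 3.26, σ_y = 49.99 → σ = 17.0 MPa, n = 2.94
  sample A: E = 196.5, α = 15.2, σ_y = 484.0 → σ = 248 MPa, n = 1.95
  sample C: E = 206.8, α = 11.9, σ_y = 346.0 → σ = 205 MPa, n = 1.69
Smallest n: sample C with n = 1.69.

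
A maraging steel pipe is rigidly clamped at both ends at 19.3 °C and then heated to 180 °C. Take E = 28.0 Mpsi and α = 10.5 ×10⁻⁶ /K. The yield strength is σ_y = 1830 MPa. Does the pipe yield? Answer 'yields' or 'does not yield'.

E = 28.0 Mpsi = 193.1 GPa.
ΔT = 160.7 K. Constrained thermal stress σ = E·α·ΔT = 193.1×10³ MPa × 10.5×10⁻⁶ × 160.7 = 326 MPa (compressive).
Compare to σ_y = 1830 MPa: σ < σ_y, so it does not yield.

does not yield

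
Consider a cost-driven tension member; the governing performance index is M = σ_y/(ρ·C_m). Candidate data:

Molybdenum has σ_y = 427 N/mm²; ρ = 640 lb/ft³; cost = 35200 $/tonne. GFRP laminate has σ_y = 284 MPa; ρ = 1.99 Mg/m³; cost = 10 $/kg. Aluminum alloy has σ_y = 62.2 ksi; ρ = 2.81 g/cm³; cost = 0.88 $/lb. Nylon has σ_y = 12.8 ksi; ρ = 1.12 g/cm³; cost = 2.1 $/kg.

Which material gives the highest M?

Normalizing units and computing the index:
  molybdenum: σ_y = 427.0 MPa, ρ = 10250 kg/m³, cost = 35.20 $/kg
  GFRP laminate: σ_y = 284.0 MPa, ρ = 1990 kg/m³, cost = 10.00 $/kg
  aluminum alloy: σ_y = 428.9 MPa, ρ = 2810 kg/m³, cost = 1.940 $/kg
  nylon: σ_y = 88.25 MPa, ρ = 1120 kg/m³, cost = 2.100 $/kg
  aluminum alloy: M = 78.7 kN·m per $
  nylon: M = 37.5 kN·m per $
  GFRP laminate: M = 14.3 kN·m per $
  molybdenum: M = 1.18 kN·m per $
Highest index: aluminum alloy.

aluminum alloy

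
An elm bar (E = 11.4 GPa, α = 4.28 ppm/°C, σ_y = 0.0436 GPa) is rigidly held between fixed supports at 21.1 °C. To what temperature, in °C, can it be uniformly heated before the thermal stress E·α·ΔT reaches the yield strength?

915 °C

σ_y = 0.0436 GPa = 43.60 MPa.
E·α·ΔT = 43.60 MPa ⇒ ΔT = 43.60 / (11.40×10³ × 4.28×10⁻⁶) = 893.6 K.
T = 21.1 + 893.6 = 914.7 °C.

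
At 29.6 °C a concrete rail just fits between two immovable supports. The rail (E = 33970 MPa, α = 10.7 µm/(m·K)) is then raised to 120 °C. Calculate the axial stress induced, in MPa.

32.9 MPa

E = 33970 MPa = 33.97 GPa.
ΔT = 90.40 K. Constrained thermal stress σ = E·α·ΔT = 33.97×10³ MPa × 10.7×10⁻⁶ × 90.40 = 32.9 MPa (compressive).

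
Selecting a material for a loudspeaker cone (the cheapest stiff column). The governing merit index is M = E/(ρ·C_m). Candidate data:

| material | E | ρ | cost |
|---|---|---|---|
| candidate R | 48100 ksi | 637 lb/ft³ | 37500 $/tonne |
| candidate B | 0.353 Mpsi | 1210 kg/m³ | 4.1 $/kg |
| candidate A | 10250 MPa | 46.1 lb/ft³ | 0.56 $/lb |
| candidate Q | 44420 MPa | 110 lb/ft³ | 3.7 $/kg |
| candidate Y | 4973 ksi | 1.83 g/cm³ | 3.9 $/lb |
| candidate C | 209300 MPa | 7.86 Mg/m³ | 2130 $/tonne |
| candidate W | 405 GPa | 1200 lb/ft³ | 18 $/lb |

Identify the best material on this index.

Putting every candidate on a common basis:
  candidate R: E = 331.6 GPa, ρ = 10200 kg/m³, cost = 37.50 $/kg
  candidate B: E = 2.434 GPa, ρ = 1210 kg/m³, cost = 4.100 $/kg
  candidate A: E = 10.25 GPa, ρ = 738.5 kg/m³, cost = 1.235 $/kg
  candidate Q: E = 44.42 GPa, ρ = 1762 kg/m³, cost = 3.700 $/kg
  candidate Y: E = 34.29 GPa, ρ = 1830 kg/m³, cost = 8.598 $/kg
  candidate C: E = 209.3 GPa, ρ = 7860 kg/m³, cost = 2.130 $/kg
  candidate W: E = 405.0 GPa, ρ = 19220 kg/m³, cost = 39.68 $/kg
  candidate C: M = 12.5 MN·m per $
  candidate A: M = 11.2 MN·m per $
  candidate Q: M = 6.81 MN·m per $
  candidate Y: M = 2.18 MN·m per $
  candidate R: M = 0.867 MN·m per $
  candidate W: M = 0.531 MN·m per $
  candidate B: M = 0.491 MN·m per $
The maximum is for candidate C.

candidate C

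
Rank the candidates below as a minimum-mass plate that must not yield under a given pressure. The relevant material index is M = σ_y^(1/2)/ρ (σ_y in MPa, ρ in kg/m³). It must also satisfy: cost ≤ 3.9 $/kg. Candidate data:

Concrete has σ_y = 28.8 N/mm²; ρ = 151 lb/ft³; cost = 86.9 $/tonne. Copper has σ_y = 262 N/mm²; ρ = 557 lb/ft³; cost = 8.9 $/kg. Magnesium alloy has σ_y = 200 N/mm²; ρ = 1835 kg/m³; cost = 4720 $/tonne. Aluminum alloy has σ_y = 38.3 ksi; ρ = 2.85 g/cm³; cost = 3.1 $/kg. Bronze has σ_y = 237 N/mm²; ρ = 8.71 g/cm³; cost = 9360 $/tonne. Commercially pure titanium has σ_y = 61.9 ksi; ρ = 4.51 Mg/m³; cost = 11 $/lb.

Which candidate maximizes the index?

aluminum alloy

Screen on constraints: cost ≤ 3.9 $/kg. Survivors: concrete, aluminum alloy.
In SI units:
  concrete: σ_y = 28.80 MPa, ρ = 2419 kg/m³
  aluminum alloy: σ_y = 264.1 MPa, ρ = 2850 kg/m³
  aluminum alloy: M = 5.70×10⁻³
  concrete: M = 2.22×10⁻³
Aluminum alloy ranks first.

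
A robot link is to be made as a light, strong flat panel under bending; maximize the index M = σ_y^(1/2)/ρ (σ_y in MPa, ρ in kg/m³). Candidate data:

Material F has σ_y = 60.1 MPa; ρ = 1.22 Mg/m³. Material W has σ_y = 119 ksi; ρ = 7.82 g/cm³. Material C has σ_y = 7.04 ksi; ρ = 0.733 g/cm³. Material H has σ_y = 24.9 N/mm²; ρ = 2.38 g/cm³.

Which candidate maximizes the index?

Normalizing units and computing the index:
  material F: σ_y = 60.10 MPa, ρ = 1220 kg/m³
  material W: σ_y = 820.5 MPa, ρ = 7820 kg/m³
  material C: σ_y = 48.54 MPa, ρ = 733.0 kg/m³
  material H: σ_y = 24.90 MPa, ρ = 2380 kg/m³
  material C: M = 9.50×10⁻³
  material F: M = 6.35×10⁻³
  material W: M = 3.66×10⁻³
  material H: M = 2.10×10⁻³
The maximum is for material C.

material C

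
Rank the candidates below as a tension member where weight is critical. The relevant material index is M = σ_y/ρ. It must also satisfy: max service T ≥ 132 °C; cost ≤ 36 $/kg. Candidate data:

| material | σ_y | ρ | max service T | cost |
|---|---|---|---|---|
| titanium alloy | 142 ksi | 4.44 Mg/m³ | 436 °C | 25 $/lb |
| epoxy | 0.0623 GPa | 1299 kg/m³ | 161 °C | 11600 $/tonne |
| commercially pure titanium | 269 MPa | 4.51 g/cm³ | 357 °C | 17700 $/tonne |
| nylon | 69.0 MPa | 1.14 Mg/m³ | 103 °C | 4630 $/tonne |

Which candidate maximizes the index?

Screen on constraints: max service T ≥ 132 °C; cost ≤ 36 $/kg. Survivors: epoxy, commercially pure titanium.
Convert each candidate to consistent units, then evaluate M:
  epoxy: σ_y = 62.30 MPa, ρ = 1299 kg/m³
  commercially pure titanium: σ_y = 269.0 MPa, ρ = 4510 kg/m³
  commercially pure titanium: M = 59.6 kN·m/kg
  epoxy: M = 48.0 kN·m/kg
The maximum is for commercially pure titanium.

commercially pure titanium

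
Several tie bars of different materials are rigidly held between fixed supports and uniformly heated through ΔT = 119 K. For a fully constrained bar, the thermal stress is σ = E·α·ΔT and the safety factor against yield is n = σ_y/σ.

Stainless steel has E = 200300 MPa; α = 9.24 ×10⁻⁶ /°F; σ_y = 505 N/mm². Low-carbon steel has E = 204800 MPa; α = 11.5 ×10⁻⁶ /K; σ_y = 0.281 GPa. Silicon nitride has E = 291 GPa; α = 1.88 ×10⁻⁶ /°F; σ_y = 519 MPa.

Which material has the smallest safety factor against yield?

Per material, after unit conversion:
  stainless steel: E = 200.3, α = 16.6, σ_y = 505.0 → σ = 396 MPa, n = 1.27
  low-carbon steel: E = 204.8, α = 11.5, σ_y = 281.0 → σ = 280 MPa, n = 1.00
  silicon nitride: E = 291.0, α = 3.38, σ_y = 519.0 → σ = 117 MPa, n = 4.43
The minimum is low-carbon steel at n = 1.00.

low-carbon steel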